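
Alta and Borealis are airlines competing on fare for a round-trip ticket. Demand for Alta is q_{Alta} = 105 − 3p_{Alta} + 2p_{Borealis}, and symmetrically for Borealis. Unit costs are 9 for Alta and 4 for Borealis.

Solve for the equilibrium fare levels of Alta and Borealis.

32.0625, 30.1875

Alta's profit: π = (p_{Alta} − 9)(105 − 3p_{Alta} + 2p_{Borealis}).
∂π/∂p_{Alta} = 132 − 6p_{Alta} + 2p_{Borealis} = 0 ⇒ p_{Alta} = 22 + (1/3)p_{Borealis}.
Similarly p_{Borealis} = 19.5 + (1/3)p_{Alta}.
Plugging p_{Borealis} into Alta's best response: p_{Alta} = 22 + (1/3)(19.5 + (1/3)p_{Alta}) ⇒ (8/9)p_{Alta} = 28.5, so p_{Alta} = 32.0625.
Then p_{Borealis} = 19.5 + (1/3)·32.0625 = 30.1875.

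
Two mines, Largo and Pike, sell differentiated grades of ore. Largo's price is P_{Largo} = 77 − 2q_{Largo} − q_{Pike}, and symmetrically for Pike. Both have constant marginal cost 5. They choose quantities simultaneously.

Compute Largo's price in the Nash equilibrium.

Mine Largo's profit: π = q_{Largo}(77 − 2q_{Largo} − q_{Pike}) − 5q_{Largo}.
∂π/∂q_{Largo} = 72 − 4q_{Largo} − q_{Pike} = 0 ⇒ q_{Largo} = 18 − 0.25q_{Pike}.
Setting q_{Largo} = q_{Pike} in the reaction function: q_{Largo} = 18 − 0.25q_{Largo}, so q_{Largo} = 18 / 1.25 = 14.4.
P_{Largo} = 77 − 2·14.4 − 14.4 = 33.8.

33.8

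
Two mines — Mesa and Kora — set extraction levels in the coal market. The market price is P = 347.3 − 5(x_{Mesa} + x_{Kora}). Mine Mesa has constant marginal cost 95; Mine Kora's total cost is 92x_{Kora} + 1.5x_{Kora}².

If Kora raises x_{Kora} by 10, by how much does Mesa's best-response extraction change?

Mine Mesa's profit: π = x_{Mesa}(347.3 − 5(x_{Mesa} + x_{Kora})) − 95x_{Mesa}.
∂π/∂x_{Mesa} = 252.3 − 10x_{Mesa} − 5x_{Kora} = 0, so x_{Mesa} = 25.23 − 0.5x_{Kora}.
The reaction-function slope is −0.5, so a 10-unit rise in x_{Kora} moves x_{Mesa} by −0.5 × 10 = −5. Mesa's best response falls — the actions are strategic substitutes.

-5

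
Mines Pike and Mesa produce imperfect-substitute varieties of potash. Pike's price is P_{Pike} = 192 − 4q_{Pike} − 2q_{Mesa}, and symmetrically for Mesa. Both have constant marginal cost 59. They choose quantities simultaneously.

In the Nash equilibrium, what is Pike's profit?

Mine Pike's profit: π = q_{Pike}(192 − 4q_{Pike} − 2q_{Mesa}) − 59q_{Pike}.
∂π/∂q_{Pike} = 133 − 8q_{Pike} − 2q_{Mesa} = 0 ⇒ q_{Pike} = 16.625 − 0.25q_{Mesa}.
By symmetry q_{Mesa} = q_{Pike}; substituting into the reaction function, 1.25q_{Pike} = 16.625 and q_{Pike} = 13.3.
P_{Pike} = 192 − 4·13.3 − 2·13.3 = 112.2.
Profit = (112.2 − 59)·13.3 = 707.56.

707.56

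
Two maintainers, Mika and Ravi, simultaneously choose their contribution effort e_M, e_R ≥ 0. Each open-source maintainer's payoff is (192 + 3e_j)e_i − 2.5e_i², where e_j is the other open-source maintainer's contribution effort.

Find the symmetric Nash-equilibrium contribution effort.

Mika's payoff is (192 + 3e_R)e_M − 2.5e_M².
∂π/∂e_M = 192 + 3e_R − 5e_M = 0, so e_M = 38.4 + 0.6e_R.
The game is symmetric, so in equilibrium e_R = e_M: the reaction function gives 0.4e_M = 38.4, hence e_M = 96.

96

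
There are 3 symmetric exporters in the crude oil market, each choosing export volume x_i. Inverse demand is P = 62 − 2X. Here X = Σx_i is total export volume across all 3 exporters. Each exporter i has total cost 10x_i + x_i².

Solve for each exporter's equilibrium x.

A representative exporter's profit is π_i = x_i(62 − 2X) − 10x_i − x_i², with X = x_i + Σ_{j≠i} x_j.
First-order condition: 52 − 6x_i − 2Σ_{j≠i} x_j = 0.
In a symmetric equilibrium every exporter chooses the same x, so Σ_{j≠i} x_j = 2x. The condition becomes 52 − 10x = 0, giving x = 52/10 = 5.2.

5.2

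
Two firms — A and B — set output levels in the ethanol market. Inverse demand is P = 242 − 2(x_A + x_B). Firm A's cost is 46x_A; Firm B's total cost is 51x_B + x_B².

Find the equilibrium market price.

125.4

Firm A's profit: π = x_A(242 − 2(x_A + x_B)) − 46x_A.
∂π/∂x_A = 196 − 4x_A − 2x_B = 0, so x_A = 49 − 0.5x_B.
For B: ∂π/∂x_B = 191 − 6x_B − 2x_A = 0 ⇒ x_B = 191/6 − (1/3)x_A.
Plugging x_B into A's best response: x_A = 49 − 0.5(191/6 − (1/3)x_A) ⇒ (5/6)x_A = 397/12, so x_A = 39.7.
Then x_B = 191/6 − (1/3)·39.7 = 18.6.
Equilibrium price: P = 242 − 2·58.3 = 125.4.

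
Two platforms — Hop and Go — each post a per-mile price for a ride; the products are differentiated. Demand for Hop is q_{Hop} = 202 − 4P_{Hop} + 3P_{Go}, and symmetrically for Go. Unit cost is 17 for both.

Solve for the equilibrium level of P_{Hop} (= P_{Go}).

54

Hop's profit: π = (P_{Hop} − 17)(202 − 4P_{Hop} + 3P_{Go}).
∂π/∂P_{Hop} = 270 − 8P_{Hop} + 3P_{Go} = 0 ⇒ P_{Hop} = 33.75 + 0.375P_{Go}.
By symmetry P_{Go} = P_{Hop}; substituting into the reaction function, 0.625P_{Hop} = 33.75 and P_{Hop} = 54.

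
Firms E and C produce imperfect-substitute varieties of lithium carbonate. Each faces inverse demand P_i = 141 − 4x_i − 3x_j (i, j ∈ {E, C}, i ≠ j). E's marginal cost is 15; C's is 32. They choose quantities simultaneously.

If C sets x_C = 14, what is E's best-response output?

Firm E's profit: π = x_E(141 − 4x_E − 3x_C) − 15x_E.
∂π/∂x_E = 126 − 8x_E − 3x_C = 0 ⇒ x_E = 15.75 − 0.375x_C.
At x_C = 14: x_E = 15.75 − 0.375·14 = 10.5.

10.5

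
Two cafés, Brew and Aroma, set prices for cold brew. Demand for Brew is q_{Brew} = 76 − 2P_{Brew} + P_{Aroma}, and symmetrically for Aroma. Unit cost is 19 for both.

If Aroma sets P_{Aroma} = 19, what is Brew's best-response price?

33.25

Brew's profit: π = (P_{Brew} − 19)(76 − 2P_{Brew} + P_{Aroma}).
∂π/∂P_{Brew} = 114 − 4P_{Brew} + P_{Aroma} = 0 ⇒ P_{Brew} = 28.5 + 0.25P_{Aroma}.
At P_{Aroma} = 19: P_{Brew} = 28.5 + 0.25·19 = 33.25.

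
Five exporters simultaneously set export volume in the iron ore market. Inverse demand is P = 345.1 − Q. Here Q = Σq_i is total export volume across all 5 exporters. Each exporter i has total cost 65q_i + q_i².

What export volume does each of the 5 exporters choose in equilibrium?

A representative exporter's profit is π_i = q_i(345.1 − Q) − 65q_i − q_i², with Q = q_i + Σ_{j≠i} q_j.
First-order condition: 280.1 − 4q_i − Σ_{j≠i} q_j = 0.
In a symmetric equilibrium every exporter chooses the same q, so Σ_{j≠i} q_j = 4q. The condition becomes 280.1 − 8q = 0, giving q = 280.1/8 = 35.0125.

35.0125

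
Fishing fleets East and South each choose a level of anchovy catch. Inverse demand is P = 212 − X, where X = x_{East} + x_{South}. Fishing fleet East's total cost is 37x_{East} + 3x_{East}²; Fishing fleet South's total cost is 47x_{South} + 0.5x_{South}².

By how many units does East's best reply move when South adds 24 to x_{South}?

-3

Fishing fleet East's profit: π = x_{East}(212 − (x_{East} + x_{South})) − 37x_{East} − 3x_{East}².
∂π/∂x_{East} = 175 − 8x_{East} − x_{South} = 0, so x_{East} = 21.875 − 0.125x_{South}.
The reaction-function slope is −0.125, so a 24-unit rise in x_{South} moves x_{East} by −0.125 × 24 = −3. East's best response falls — the actions are strategic substitutes.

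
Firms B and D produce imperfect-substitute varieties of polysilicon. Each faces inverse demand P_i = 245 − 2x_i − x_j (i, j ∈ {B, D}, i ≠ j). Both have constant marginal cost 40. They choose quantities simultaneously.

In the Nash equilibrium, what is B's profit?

Firm B's profit: π = x_B(245 − 2x_B − x_D) − 40x_B.
∂π/∂x_B = 205 − 4x_B − x_D = 0 ⇒ x_B = 51.25 − 0.25x_D.
Setting x_B = x_D in the reaction function: x_B = 51.25 − 0.25x_B, so x_B = 51.25 / 1.25 = 41.
P_B = 245 − 2·41 − 41 = 122.
Profit = (122 − 40)·41 = 3362.

3362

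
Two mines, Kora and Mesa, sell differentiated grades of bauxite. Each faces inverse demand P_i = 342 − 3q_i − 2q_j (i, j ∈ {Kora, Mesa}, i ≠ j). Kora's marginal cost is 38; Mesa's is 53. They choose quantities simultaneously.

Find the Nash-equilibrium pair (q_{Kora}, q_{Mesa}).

38.9375, 35.1875

Mine Kora's profit: π = q_{Kora}(342 − 3q_{Kora} − 2q_{Mesa}) − 38q_{Kora}.
∂π/∂q_{Kora} = 304 − 6q_{Kora} − 2q_{Mesa} = 0 ⇒ q_{Kora} = 152/3 − (1/3)q_{Mesa}.
Similarly q_{Mesa} = 289/6 − (1/3)q_{Kora}.
Substituting the second reaction function into the first: q_{Kora} = 152/3 − (1/3)(289/6 − (1/3)q_{Kora}), which gives (8/9)q_{Kora} = 623/18 ⇒ q_{Kora} = 38.9375.
Then q_{Mesa} = 289/6 − (1/3)·38.9375 = 35.1875.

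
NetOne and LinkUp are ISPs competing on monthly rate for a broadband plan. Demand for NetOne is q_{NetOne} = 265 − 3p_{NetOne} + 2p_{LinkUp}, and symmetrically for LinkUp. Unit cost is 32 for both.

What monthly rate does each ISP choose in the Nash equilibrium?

NetOne's profit: π = (p_{NetOne} − 32)(265 − 3p_{NetOne} + 2p_{LinkUp}).
∂π/∂p_{NetOne} = 361 − 6p_{NetOne} + 2p_{LinkUp} = 0 ⇒ p_{NetOne} = 361/6 + (1/3)p_{LinkUp}.
The game is symmetric, so in equilibrium p_{LinkUp} = p_{NetOne}: the reaction function gives (2/3)p_{NetOne} = 361/6, hence p_{NetOne} = 90.25.

90.25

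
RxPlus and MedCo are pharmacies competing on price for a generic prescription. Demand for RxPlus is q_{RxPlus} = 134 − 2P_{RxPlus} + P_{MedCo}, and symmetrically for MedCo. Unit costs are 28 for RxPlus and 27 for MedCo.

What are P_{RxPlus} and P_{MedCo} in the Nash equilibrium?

RxPlus's profit: π = (P_{RxPlus} − 28)(134 − 2P_{RxPlus} + P_{MedCo}).
∂π/∂P_{RxPlus} = 190 − 4P_{RxPlus} + P_{MedCo} = 0 ⇒ P_{RxPlus} = 47.5 + 0.25P_{MedCo}.
Similarly P_{MedCo} = 47 + 0.25P_{RxPlus}.
Plugging P_{MedCo} into RxPlus's best response: P_{RxPlus} = 47.5 + 0.25(47 + 0.25P_{RxPlus}) ⇒ 0.9375P_{RxPlus} = 59.25, so P_{RxPlus} = 63.2.
Then P_{MedCo} = 47 + 0.25·63.2 = 62.8.

63.2, 62.8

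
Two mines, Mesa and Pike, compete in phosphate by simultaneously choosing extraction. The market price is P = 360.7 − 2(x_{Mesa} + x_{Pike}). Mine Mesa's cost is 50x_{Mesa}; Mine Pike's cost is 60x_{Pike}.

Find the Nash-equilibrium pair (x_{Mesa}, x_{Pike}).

53.45, 48.45

Mine Mesa's profit: π = x_{Mesa}(360.7 − 2(x_{Mesa} + x_{Pike})) − 50x_{Mesa}.
∂π/∂x_{Mesa} = 310.7 − 4x_{Mesa} − 2x_{Pike} = 0, so x_{Mesa} = 77.675 − 0.5x_{Pike}.
By the same steps for Pike: x_{Pike} = 75.175 − 0.5x_{Mesa}.
Plugging x_{Pike} into Mesa's best response: x_{Mesa} = 77.675 − 0.5(75.175 − 0.5x_{Mesa}) ⇒ 0.75x_{Mesa} = 40.0875, so x_{Mesa} = 53.45.
Then x_{Pike} = 75.175 − 0.5·53.45 = 48.45.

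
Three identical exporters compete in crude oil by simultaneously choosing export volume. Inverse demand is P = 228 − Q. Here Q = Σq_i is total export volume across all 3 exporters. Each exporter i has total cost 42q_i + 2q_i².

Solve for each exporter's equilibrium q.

23.25

A representative exporter's profit is π_i = q_i(228 − Q) − 42q_i − 2q_i², with Q = q_i + Σ_{j≠i} q_j.
First-order condition: 186 − 6q_i − Σ_{j≠i} q_j = 0.
In a symmetric equilibrium every exporter chooses the same q, so Σ_{j≠i} q_j = 2q. The condition becomes 186 − 8q = 0, giving q = 186/8 = 23.25.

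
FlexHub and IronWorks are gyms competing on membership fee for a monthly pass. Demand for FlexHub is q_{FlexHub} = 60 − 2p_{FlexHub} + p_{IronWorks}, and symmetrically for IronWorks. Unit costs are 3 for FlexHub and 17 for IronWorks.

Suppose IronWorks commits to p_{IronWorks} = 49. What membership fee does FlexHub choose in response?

28.75

FlexHub's profit: π = (p_{FlexHub} − 3)(60 − 2p_{FlexHub} + p_{IronWorks}).
∂π/∂p_{FlexHub} = 66 − 4p_{FlexHub} + p_{IronWorks} = 0 ⇒ p_{FlexHub} = 16.5 + 0.25p_{IronWorks}.
At p_{IronWorks} = 49: p_{FlexHub} = 16.5 + 0.25·49 = 28.75.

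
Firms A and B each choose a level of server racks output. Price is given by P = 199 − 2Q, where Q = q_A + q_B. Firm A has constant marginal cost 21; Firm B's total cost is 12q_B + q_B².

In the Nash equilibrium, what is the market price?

90.4

Firm A's profit: π = q_A(199 − 2(q_A + q_B)) − 21q_A.
∂π/∂q_A = 178 − 4q_A − 2q_B = 0, so q_A = 44.5 − 0.5q_B.
For B: ∂π/∂q_B = 187 − 6q_B − 2q_A = 0 ⇒ q_B = 187/6 − (1/3)q_A.
Substituting the second reaction function into the first: q_A = 44.5 − 0.5(187/6 − (1/3)q_A), which gives (5/6)q_A = 347/12 ⇒ q_A = 34.7.
Then q_B = 187/6 − (1/3)·34.7 = 19.6.
Equilibrium price: P = 199 − 2·54.3 = 90.4.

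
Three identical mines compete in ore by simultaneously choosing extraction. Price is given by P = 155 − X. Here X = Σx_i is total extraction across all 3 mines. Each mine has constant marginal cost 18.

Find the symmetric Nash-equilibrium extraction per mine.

34.25

A representative mine's profit is π_i = x_i(155 − X) − 18x_i, with X = x_i + Σ_{j≠i} x_j.
First-order condition: 137 − 2x_i − Σ_{j≠i} x_j = 0.
Imposing symmetry (x_j = x for all j) turns Σ_{j≠i} x_j into 2x, so 137 = 4x and x = 34.25.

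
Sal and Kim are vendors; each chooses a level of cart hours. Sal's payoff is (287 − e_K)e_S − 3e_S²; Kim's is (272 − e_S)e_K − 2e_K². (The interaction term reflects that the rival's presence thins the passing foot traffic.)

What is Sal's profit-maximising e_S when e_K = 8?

46.5

Expanding Sal's payoff: 287e_S − e_Ke_S − 3e_S².
∂π/∂e_S = 287 − e_K − 6e_S = 0, so e_S = 287/6 − (1/6)e_K.
At e_K = 8: e_S = 287/6 − (1/6)·8 = 46.5.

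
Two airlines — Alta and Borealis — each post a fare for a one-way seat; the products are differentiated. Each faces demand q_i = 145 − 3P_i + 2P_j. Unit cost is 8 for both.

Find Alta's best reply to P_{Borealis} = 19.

Alta's profit: π = (P_{Alta} − 8)(145 − 3P_{Alta} + 2P_{Borealis}).
∂π/∂P_{Alta} = 169 − 6P_{Alta} + 2P_{Borealis} = 0 ⇒ P_{Alta} = 169/6 + (1/3)P_{Borealis}.
At P_{Borealis} = 19: P_{Alta} = 169/6 + (1/3)·19 = 34.5.

34.5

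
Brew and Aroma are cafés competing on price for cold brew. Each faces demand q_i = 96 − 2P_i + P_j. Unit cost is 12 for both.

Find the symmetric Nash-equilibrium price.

Brew's profit: π = (P_{Brew} − 12)(96 − 2P_{Brew} + P_{Aroma}).
∂π/∂P_{Brew} = 120 − 4P_{Brew} + P_{Aroma} = 0 ⇒ P_{Brew} = 30 + 0.25P_{Aroma}.
Setting P_{Brew} = P_{Aroma} in the reaction function: P_{Brew} = 30 + 0.25P_{Brew}, so P_{Brew} = 30 / 0.75 = 40.

40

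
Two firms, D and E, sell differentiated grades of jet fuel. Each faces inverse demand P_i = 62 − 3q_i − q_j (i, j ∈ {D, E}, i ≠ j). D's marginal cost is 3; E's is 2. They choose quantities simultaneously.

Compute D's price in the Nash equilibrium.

28.2

Firm D's profit: π = q_D(62 − 3q_D − q_E) − 3q_D.
∂π/∂q_D = 59 − 6q_D − q_E = 0 ⇒ q_D = 59/6 − (1/6)q_E.
Similarly q_E = 10 − (1/6)q_D.
Substituting the second reaction function into the first: q_D = 59/6 − (1/6)(10 − (1/6)q_D), which gives (35/36)q_D = 49/6 ⇒ q_D = 8.4.
Then q_E = 10 − (1/6)·8.4 = 8.6.
P_D = 62 − 3·8.4 − 8.6 = 28.2.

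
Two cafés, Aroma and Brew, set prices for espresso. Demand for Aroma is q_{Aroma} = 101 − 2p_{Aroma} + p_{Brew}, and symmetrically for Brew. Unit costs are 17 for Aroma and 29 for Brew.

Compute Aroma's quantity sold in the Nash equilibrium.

Aroma's profit: π = (p_{Aroma} − 17)(101 − 2p_{Aroma} + p_{Brew}).
∂π/∂p_{Aroma} = 135 − 4p_{Aroma} + p_{Brew} = 0 ⇒ p_{Aroma} = 33.75 + 0.25p_{Brew}.
Similarly p_{Brew} = 39.75 + 0.25p_{Aroma}.
Plugging p_{Brew} into Aroma's best response: p_{Aroma} = 33.75 + 0.25(39.75 + 0.25p_{Aroma}) ⇒ 0.9375p_{Aroma} = 43.6875, so p_{Aroma} = 46.6.
Then p_{Brew} = 39.75 + 0.25·46.6 = 51.4.
q_{Aroma} = 101 − 2·46.6 + 51.4 = 59.2.

59.2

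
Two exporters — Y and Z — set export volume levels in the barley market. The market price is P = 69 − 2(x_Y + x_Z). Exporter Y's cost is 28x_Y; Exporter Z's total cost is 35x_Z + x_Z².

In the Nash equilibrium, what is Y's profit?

158.42

Exporter Y's profit: π = x_Y(69 − 2(x_Y + x_Z)) − 28x_Y.
∂π/∂x_Y = 41 − 4x_Y − 2x_Z = 0, so x_Y = 10.25 − 0.5x_Z.
For Z: ∂π/∂x_Z = 34 − 6x_Z − 2x_Y = 0 ⇒ x_Z = 17/3 − (1/3)x_Y.
Substituting the second reaction function into the first: x_Y = 10.25 − 0.5(17/3 − (1/3)x_Y), which gives (5/6)x_Y = 89/12 ⇒ x_Y = 8.9.
Then x_Z = 17/3 − (1/3)·8.9 = 2.7.
Price P = 69 − 2·11.6 = 45.8.
Y's profit: (45.8 − 28)·8.9 = 158.42.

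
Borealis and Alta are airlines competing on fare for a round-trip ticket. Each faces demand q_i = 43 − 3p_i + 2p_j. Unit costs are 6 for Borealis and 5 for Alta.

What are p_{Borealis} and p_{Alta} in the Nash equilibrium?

15.0625, 14.6875

Borealis's profit: π = (p_{Borealis} − 6)(43 − 3p_{Borealis} + 2p_{Alta}).
∂π/∂p_{Borealis} = 61 − 6p_{Borealis} + 2p_{Alta} = 0 ⇒ p_{Borealis} = 61/6 + (1/3)p_{Alta}.
Similarly p_{Alta} = 29/3 + (1/3)p_{Borealis}.
Substituting the second reaction function into the first: p_{Borealis} = 61/6 + (1/3)(29/3 + (1/3)p_{Borealis}), which gives (8/9)p_{Borealis} = 241/18 ⇒ p_{Borealis} = 15.0625.
Then p_{Alta} = 29/3 + (1/3)·15.0625 = 14.6875.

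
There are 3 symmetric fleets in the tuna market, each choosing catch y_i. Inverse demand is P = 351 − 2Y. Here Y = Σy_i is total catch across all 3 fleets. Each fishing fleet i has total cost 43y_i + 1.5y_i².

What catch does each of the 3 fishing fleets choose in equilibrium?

28

A representative fishing fleet's profit is π_i = y_i(351 − 2Y) − 43y_i − 1.5y_i², with Y = y_i + Σ_{j≠i} y_j.
First-order condition: 308 − 7y_i − 2Σ_{j≠i} y_j = 0.
With identical fishing fleets, set every y_j = y: then 308 − 7y − 4y = 0, i.e. y = 308/11 = 28.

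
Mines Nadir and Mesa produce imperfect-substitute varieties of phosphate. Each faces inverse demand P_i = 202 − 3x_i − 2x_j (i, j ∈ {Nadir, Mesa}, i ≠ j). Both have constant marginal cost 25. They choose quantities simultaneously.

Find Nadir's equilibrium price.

91.375

Mine Nadir's profit: π = x_{Nadir}(202 − 3x_{Nadir} − 2x_{Mesa}) − 25x_{Nadir}.
∂π/∂x_{Nadir} = 177 − 6x_{Nadir} − 2x_{Mesa} = 0 ⇒ x_{Nadir} = 29.5 − (1/3)x_{Mesa}.
Setting x_{Nadir} = x_{Mesa} in the reaction function: x_{Nadir} = 29.5 − (1/3)x_{Nadir}, so x_{Nadir} = 29.5 / (4/3) = 22.125.
P_{Nadir} = 202 − 3·22.125 − 2·22.125 = 91.375.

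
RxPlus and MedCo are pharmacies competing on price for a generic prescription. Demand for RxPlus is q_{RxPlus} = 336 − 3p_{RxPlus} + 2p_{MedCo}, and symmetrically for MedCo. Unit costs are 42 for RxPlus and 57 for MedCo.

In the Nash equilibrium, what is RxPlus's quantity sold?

228.9375

RxPlus's profit: π = (p_{RxPlus} − 42)(336 − 3p_{RxPlus} + 2p_{MedCo}).
∂π/∂p_{RxPlus} = 462 − 6p_{RxPlus} + 2p_{MedCo} = 0 ⇒ p_{RxPlus} = 77 + (1/3)p_{MedCo}.
Similarly p_{MedCo} = 84.5 + (1/3)p_{RxPlus}.
Solving the two reaction functions simultaneously: (1 − (1/3)(1/3))p_{RxPlus} = 77 + (1/3)·84.5, so (8/9)p_{RxPlus} = 631/6 and p_{RxPlus} = 118.3125.
Then p_{MedCo} = 84.5 + (1/3)·118.3125 = 123.9375.
q_{RxPlus} = 336 − 3·118.3125 + 2·123.9375 = 228.9375.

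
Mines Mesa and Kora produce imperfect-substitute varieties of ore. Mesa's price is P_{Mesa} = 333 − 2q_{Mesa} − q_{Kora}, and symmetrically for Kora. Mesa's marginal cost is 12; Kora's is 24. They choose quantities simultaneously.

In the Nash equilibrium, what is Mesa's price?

Mine Mesa's profit: π = q_{Mesa}(333 − 2q_{Mesa} − q_{Kora}) − 12q_{Mesa}.
∂π/∂q_{Mesa} = 321 − 4q_{Mesa} − q_{Kora} = 0 ⇒ q_{Mesa} = 80.25 − 0.25q_{Kora}.
Similarly q_{Kora} = 77.25 − 0.25q_{Mesa}.
Plugging q_{Kora} into Mesa's best response: q_{Mesa} = 80.25 − 0.25(77.25 − 0.25q_{Mesa}) ⇒ 0.9375q_{Mesa} = 60.9375, so q_{Mesa} = 65.
Then q_{Kora} = 77.25 − 0.25·65 = 61.
P_{Mesa} = 333 − 2·65 − 61 = 142.

142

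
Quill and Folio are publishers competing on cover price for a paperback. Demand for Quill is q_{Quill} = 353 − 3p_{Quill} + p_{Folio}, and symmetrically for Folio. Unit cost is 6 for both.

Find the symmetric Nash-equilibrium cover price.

74.2

Quill's profit: π = (p_{Quill} − 6)(353 − 3p_{Quill} + p_{Folio}).
∂π/∂p_{Quill} = 371 − 6p_{Quill} + p_{Folio} = 0 ⇒ p_{Quill} = 371/6 + (1/6)p_{Folio}.
By symmetry p_{Folio} = p_{Quill}; substituting into the reaction function, (5/6)p_{Quill} = 371/6 and p_{Quill} = 74.2.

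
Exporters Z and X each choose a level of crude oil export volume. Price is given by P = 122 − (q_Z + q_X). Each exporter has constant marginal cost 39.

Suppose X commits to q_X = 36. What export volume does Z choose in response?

Exporter Z's profit: π = q_Z(122 − (q_Z + q_X)) − 39q_Z.
∂π/∂q_Z = 83 − 2q_Z − q_X = 0, so q_Z = 41.5 − 0.5q_X.
At q_X = 36: q_Z = 41.5 − 0.5·36 = 23.5.

23.5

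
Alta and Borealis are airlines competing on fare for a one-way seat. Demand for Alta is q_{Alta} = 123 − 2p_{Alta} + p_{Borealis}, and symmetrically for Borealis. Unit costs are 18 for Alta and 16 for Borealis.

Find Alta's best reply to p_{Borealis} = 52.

52.75

Alta's profit: π = (p_{Alta} − 18)(123 − 2p_{Alta} + p_{Borealis}).
∂π/∂p_{Alta} = 159 − 4p_{Alta} + p_{Borealis} = 0 ⇒ p_{Alta} = 39.75 + 0.25p_{Borealis}.
At p_{Borealis} = 52: p_{Alta} = 39.75 + 0.25·52 = 52.75.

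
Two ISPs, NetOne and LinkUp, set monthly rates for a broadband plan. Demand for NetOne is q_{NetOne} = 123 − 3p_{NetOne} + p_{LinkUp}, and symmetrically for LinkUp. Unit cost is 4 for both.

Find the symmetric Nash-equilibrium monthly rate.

NetOne's profit: π = (p_{NetOne} − 4)(123 − 3p_{NetOne} + p_{LinkUp}).
∂π/∂p_{NetOne} = 135 − 6p_{NetOne} + p_{LinkUp} = 0 ⇒ p_{NetOne} = 22.5 + (1/6)p_{LinkUp}.
Setting p_{NetOne} = p_{LinkUp} in the reaction function: p_{NetOne} = 22.5 + (1/6)p_{NetOne}, so p_{NetOne} = 22.5 / (5/6) = 27.

27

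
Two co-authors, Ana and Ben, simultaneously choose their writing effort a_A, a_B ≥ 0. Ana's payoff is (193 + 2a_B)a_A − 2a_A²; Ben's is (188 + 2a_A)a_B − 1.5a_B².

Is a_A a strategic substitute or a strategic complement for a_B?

Expanding Ana's payoff: 193a_A + 2a_Ba_A − 2a_A².
∂π/∂a_A = 193 + 2a_B − 4a_A = 0, so a_A = 48.25 + 0.5a_B.
The best-response slope da_A/da_B = 0.5 > 0: the reaction function is upward-sloping, so the choices are strategic complements.

strategic complements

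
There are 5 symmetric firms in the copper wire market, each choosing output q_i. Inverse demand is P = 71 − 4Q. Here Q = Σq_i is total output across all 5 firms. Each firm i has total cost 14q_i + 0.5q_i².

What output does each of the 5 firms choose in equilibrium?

2.28

A representative firm's profit is π_i = q_i(71 − 4Q) − 14q_i − 0.5q_i², with Q = q_i + Σ_{j≠i} q_j.
First-order condition: 57 − 9q_i − 4Σ_{j≠i} q_j = 0.
With identical firms, set every q_j = q: then 57 − 9q − 16q = 0, i.e. q = 57/25 = 2.28.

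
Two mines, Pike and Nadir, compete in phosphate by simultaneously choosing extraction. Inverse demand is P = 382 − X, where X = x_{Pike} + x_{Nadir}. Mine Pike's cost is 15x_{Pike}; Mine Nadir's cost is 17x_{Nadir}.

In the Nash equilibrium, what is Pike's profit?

15129

Mine Pike's profit: π = x_{Pike}(382 − (x_{Pike} + x_{Nadir})) − 15x_{Pike}.
∂π/∂x_{Pike} = 367 − 2x_{Pike} − x_{Nadir} = 0, so x_{Pike} = 183.5 − 0.5x_{Nadir}.
By the same steps for Nadir: x_{Nadir} = 182.5 − 0.5x_{Pike}.
Substituting the second reaction function into the first: x_{Pike} = 183.5 − 0.5(182.5 − 0.5x_{Pike}), which gives 0.75x_{Pike} = 92.25 ⇒ x_{Pike} = 123.
Then x_{Nadir} = 182.5 − 0.5·123 = 121.
Price P = 382 − 244 = 138.
Pike's profit: (138 − 15)·123 = 15129.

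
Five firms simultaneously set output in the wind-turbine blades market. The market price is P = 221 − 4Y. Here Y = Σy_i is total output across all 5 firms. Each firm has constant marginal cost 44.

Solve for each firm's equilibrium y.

7.375

A representative firm's profit is π_i = y_i(221 − 4Y) − 44y_i, with Y = y_i + Σ_{j≠i} y_j.
First-order condition: 177 − 8y_i − 4Σ_{j≠i} y_j = 0.
With identical firms, set every y_j = y: then 177 − 8y − 16y = 0, i.e. y = 177/24 = 7.375.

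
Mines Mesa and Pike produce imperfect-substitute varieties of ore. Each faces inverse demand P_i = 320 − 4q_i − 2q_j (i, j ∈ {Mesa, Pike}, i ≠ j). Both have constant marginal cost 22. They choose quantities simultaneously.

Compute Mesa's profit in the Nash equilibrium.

Mine Mesa's profit: π = q_{Mesa}(320 − 4q_{Mesa} − 2q_{Pike}) − 22q_{Mesa}.
∂π/∂q_{Mesa} = 298 − 8q_{Mesa} − 2q_{Pike} = 0 ⇒ q_{Mesa} = 37.25 − 0.25q_{Pike}.
The game is symmetric, so in equilibrium q_{Pike} = q_{Mesa}: the reaction function gives 1.25q_{Mesa} = 37.25, hence q_{Mesa} = 29.8.
P_{Mesa} = 320 − 4·29.8 − 2·29.8 = 141.2.
Profit = (141.2 − 22)·29.8 = 3552.16.

3552.16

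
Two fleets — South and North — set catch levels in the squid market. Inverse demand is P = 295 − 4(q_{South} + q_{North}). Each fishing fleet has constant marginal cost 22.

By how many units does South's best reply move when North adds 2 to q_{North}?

Fishing fleet South's profit: π = q_{South}(295 − 4(q_{South} + q_{North})) − 22q_{South}.
∂π/∂q_{South} = 273 − 8q_{South} − 4q_{North} = 0, so q_{South} = 34.125 − 0.5q_{North}.
The reaction-function slope is −0.5, so a 2-unit rise in q_{North} moves q_{South} by −0.5 × 2 = −1. South's best response falls — the actions are strategic substitutes.

-1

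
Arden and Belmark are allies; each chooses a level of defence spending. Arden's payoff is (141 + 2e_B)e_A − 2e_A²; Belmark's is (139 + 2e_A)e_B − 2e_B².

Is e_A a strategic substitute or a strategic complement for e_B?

Expanding Arden's payoff: 141e_A + 2e_Be_A − 2e_A².
∂π/∂e_A = 141 + 2e_B − 4e_A = 0, so e_A = 35.25 + 0.5e_B.
The best-response slope de_A/de_B = 0.5 > 0: the reaction function is upward-sloping, so the choices are strategic complements.

strategic complements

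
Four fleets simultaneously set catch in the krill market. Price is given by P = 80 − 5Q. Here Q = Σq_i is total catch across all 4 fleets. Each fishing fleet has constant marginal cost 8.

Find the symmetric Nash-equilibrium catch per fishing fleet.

2.88

A representative fishing fleet's profit is π_i = q_i(80 − 5Q) − 8q_i, with Q = q_i + Σ_{j≠i} q_j.
First-order condition: 72 − 10q_i − 5Σ_{j≠i} q_j = 0.
With identical fishing fleets, set every q_j = q: then 72 − 10q − 15q = 0, i.e. q = 72/25 = 2.88.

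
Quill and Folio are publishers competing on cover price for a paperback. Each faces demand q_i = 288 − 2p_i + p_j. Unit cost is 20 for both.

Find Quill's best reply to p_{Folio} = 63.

Quill's profit: π = (p_{Quill} − 20)(288 − 2p_{Quill} + p_{Folio}).
∂π/∂p_{Quill} = 328 − 4p_{Quill} + p_{Folio} = 0 ⇒ p_{Quill} = 82 + 0.25p_{Folio}.
At p_{Folio} = 63: p_{Quill} = 82 + 0.25·63 = 97.75.

97.75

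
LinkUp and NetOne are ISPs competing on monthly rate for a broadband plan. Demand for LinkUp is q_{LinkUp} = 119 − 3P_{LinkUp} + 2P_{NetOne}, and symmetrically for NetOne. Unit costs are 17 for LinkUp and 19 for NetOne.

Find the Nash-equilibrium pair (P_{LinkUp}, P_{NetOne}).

42.875, 43.625

LinkUp's profit: π = (P_{LinkUp} − 17)(119 − 3P_{LinkUp} + 2P_{NetOne}).
∂π/∂P_{LinkUp} = 170 − 6P_{LinkUp} + 2P_{NetOne} = 0 ⇒ P_{LinkUp} = 85/3 + (1/3)P_{NetOne}.
Similarly P_{NetOne} = 88/3 + (1/3)P_{LinkUp}.
Plugging P_{NetOne} into LinkUp's best response: P_{LinkUp} = 85/3 + (1/3)(88/3 + (1/3)P_{LinkUp}) ⇒ (8/9)P_{LinkUp} = 343/9, so P_{LinkUp} = 42.875.
Then P_{NetOne} = 88/3 + (1/3)·42.875 = 43.625.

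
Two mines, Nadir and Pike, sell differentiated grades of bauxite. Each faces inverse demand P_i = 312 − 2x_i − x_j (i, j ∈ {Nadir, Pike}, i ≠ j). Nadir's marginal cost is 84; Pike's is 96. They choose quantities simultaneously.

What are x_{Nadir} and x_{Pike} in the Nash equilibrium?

46.4, 42.4

Mine Nadir's profit: π = x_{Nadir}(312 − 2x_{Nadir} − x_{Pike}) − 84x_{Nadir}.
∂π/∂x_{Nadir} = 228 − 4x_{Nadir} − x_{Pike} = 0 ⇒ x_{Nadir} = 57 − 0.25x_{Pike}.
Similarly x_{Pike} = 54 − 0.25x_{Nadir}.
Substituting the second reaction function into the first: x_{Nadir} = 57 − 0.25(54 − 0.25x_{Nadir}), which gives 0.9375x_{Nadir} = 43.5 ⇒ x_{Nadir} = 46.4.
Then x_{Pike} = 54 − 0.25·46.4 = 42.4.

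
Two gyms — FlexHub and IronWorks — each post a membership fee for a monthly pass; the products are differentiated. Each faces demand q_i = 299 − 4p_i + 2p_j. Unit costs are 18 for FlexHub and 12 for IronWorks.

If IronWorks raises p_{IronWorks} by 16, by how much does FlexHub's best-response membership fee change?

4

FlexHub's profit: π = (p_{FlexHub} − 18)(299 − 4p_{FlexHub} + 2p_{IronWorks}).
∂π/∂p_{FlexHub} = 371 − 8p_{FlexHub} + 2p_{IronWorks} = 0 ⇒ p_{FlexHub} = 46.375 + 0.25p_{IronWorks}.
The reaction-function slope is 0.25, so a 16-unit rise in p_{IronWorks} moves p_{FlexHub} by 0.25 × 16 = 4. FlexHub's best response rises — the actions are strategic complements.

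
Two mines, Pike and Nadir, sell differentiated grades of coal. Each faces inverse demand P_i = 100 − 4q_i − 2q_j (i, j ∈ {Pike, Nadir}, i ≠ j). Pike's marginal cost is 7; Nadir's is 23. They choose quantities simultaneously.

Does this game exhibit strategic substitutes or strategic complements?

Mine Pike's profit: π = q_{Pike}(100 − 4q_{Pike} − 2q_{Nadir}) − 7q_{Pike}.
∂π/∂q_{Pike} = 93 − 8q_{Pike} − 2q_{Nadir} = 0 ⇒ q_{Pike} = 11.625 − 0.25q_{Nadir}.
The best-response slope dq_{Pike}/dq_{Nadir} = −0.25 < 0: the reaction function is downward-sloping, so the choices are strategic substitutes.

strategic substitutes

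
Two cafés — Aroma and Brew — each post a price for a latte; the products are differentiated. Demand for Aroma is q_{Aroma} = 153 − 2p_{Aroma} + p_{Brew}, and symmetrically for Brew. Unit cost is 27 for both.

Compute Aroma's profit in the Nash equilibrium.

3528

Aroma's profit: π = (p_{Aroma} − 27)(153 − 2p_{Aroma} + p_{Brew}).
∂π/∂p_{Aroma} = 207 − 4p_{Aroma} + p_{Brew} = 0 ⇒ p_{Aroma} = 51.75 + 0.25p_{Brew}.
The game is symmetric, so in equilibrium p_{Brew} = p_{Aroma}: the reaction function gives 0.75p_{Aroma} = 51.75, hence p_{Aroma} = 69.
q_{Aroma} = 153 − 2·69 + 69 = 84.
Profit = (69 − 27)·84 = 3528.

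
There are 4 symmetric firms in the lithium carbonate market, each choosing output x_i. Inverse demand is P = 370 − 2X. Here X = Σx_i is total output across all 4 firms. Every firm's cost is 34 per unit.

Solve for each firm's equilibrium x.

33.6

A representative firm's profit is π_i = x_i(370 − 2X) − 34x_i, with X = x_i + Σ_{j≠i} x_j.
First-order condition: 336 − 4x_i − 2Σ_{j≠i} x_j = 0.
With identical firms, set every x_j = x: then 336 − 4x − 6x = 0, i.e. x = 336/10 = 33.6.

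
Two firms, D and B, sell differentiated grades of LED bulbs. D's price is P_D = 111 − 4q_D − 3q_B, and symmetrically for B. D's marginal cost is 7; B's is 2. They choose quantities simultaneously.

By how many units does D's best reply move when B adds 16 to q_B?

-6

Firm D's profit: π = q_D(111 − 4q_D − 3q_B) − 7q_D.
∂π/∂q_D = 104 − 8q_D − 3q_B = 0 ⇒ q_D = 13 − 0.375q_B.
The reaction-function slope is −0.375, so a 16-unit rise in q_B moves q_D by −0.375 × 16 = −6. D's best response falls — the actions are strategic substitutes.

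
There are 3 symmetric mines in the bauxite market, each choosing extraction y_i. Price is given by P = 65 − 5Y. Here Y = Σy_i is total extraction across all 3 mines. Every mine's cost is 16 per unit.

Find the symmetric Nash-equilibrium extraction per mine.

2.45

A representative mine's profit is π_i = y_i(65 − 5Y) − 16y_i, with Y = y_i + Σ_{j≠i} y_j.
First-order condition: 49 − 10y_i − 5Σ_{j≠i} y_j = 0.
In a symmetric equilibrium every mine chooses the same y, so Σ_{j≠i} y_j = 2y. The condition becomes 49 − 20y = 0, giving y = 49/20 = 2.45.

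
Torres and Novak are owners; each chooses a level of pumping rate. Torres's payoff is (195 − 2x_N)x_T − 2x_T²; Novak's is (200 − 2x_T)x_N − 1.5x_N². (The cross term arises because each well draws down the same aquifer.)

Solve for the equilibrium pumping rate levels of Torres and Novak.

23.125, 51.25

Expanding Torres's payoff: 195x_T − 2x_Nx_T − 2x_T².
∂π/∂x_T = 195 − 2x_N − 4x_T = 0, so x_T = 48.75 − 0.5x_N.
Likewise for Novak: x_N = 200/3 − (2/3)x_T.
Substituting the second reaction function into the first: x_T = 48.75 − 0.5(200/3 − (2/3)x_T), which gives (2/3)x_T = 185/12 ⇒ x_T = 23.125.
Then x_N = 200/3 − (2/3)·23.125 = 51.25.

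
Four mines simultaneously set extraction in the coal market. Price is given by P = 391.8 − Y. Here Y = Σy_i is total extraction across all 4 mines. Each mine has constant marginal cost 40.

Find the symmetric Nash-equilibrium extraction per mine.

A representative mine's profit is π_i = y_i(391.8 − Y) − 40y_i, with Y = y_i + Σ_{j≠i} y_j.
First-order condition: 351.8 − 2y_i − Σ_{j≠i} y_j = 0.
With identical mines, set every y_j = y: then 351.8 − 2y − 3y = 0, i.e. y = 351.8/5 = 70.36.

70.36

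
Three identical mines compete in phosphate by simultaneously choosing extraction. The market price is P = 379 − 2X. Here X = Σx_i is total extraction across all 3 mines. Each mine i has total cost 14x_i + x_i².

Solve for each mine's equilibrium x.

36.5

A representative mine's profit is π_i = x_i(379 − 2X) − 14x_i − x_i², with X = x_i + Σ_{j≠i} x_j.
First-order condition: 365 − 6x_i − 2Σ_{j≠i} x_j = 0.
In a symmetric equilibrium every mine chooses the same x, so Σ_{j≠i} x_j = 2x. The condition becomes 365 − 10x = 0, giving x = 365/10 = 36.5.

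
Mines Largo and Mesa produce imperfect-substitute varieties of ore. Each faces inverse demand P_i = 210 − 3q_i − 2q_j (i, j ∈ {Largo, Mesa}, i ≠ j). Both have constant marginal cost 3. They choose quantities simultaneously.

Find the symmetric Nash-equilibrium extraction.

25.875

Mine Largo's profit: π = q_{Largo}(210 − 3q_{Largo} − 2q_{Mesa}) − 3q_{Largo}.
∂π/∂q_{Largo} = 207 − 6q_{Largo} − 2q_{Mesa} = 0 ⇒ q_{Largo} = 34.5 − (1/3)q_{Mesa}.
By symmetry q_{Mesa} = q_{Largo}; substituting into the reaction function, (4/3)q_{Largo} = 34.5 and q_{Largo} = 25.875.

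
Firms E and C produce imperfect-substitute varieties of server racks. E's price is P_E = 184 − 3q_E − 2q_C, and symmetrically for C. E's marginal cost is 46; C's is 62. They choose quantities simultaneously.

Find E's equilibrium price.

Firm E's profit: π = q_E(184 − 3q_E − 2q_C) − 46q_E.
∂π/∂q_E = 138 − 6q_E − 2q_C = 0 ⇒ q_E = 23 − (1/3)q_C.
Similarly q_C = 61/3 − (1/3)q_E.
Plugging q_C into E's best response: q_E = 23 − (1/3)(61/3 − (1/3)q_E) ⇒ (8/9)q_E = 146/9, so q_E = 18.25.
Then q_C = 61/3 − (1/3)·18.25 = 14.25.
P_E = 184 − 3·18.25 − 2·14.25 = 100.75.

100.75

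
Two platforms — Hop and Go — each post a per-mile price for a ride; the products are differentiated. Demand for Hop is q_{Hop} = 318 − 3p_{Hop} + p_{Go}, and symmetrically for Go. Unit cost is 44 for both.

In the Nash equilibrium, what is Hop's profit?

Hop's profit: π = (p_{Hop} − 44)(318 − 3p_{Hop} + p_{Go}).
∂π/∂p_{Hop} = 450 − 6p_{Hop} + p_{Go} = 0 ⇒ p_{Hop} = 75 + (1/6)p_{Go}.
By symmetry p_{Go} = p_{Hop}; substituting into the reaction function, (5/6)p_{Hop} = 75 and p_{Hop} = 90.
q_{Hop} = 318 − 3·90 + 90 = 138.
Profit = (90 − 44)·138 = 6348.

6348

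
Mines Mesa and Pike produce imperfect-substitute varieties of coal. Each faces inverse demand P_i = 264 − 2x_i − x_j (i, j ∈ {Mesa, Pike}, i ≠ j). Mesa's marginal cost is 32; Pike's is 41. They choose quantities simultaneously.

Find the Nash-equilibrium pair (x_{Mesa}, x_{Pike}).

Mine Mesa's profit: π = x_{Mesa}(264 − 2x_{Mesa} − x_{Pike}) − 32x_{Mesa}.
∂π/∂x_{Mesa} = 232 − 4x_{Mesa} − x_{Pike} = 0 ⇒ x_{Mesa} = 58 − 0.25x_{Pike}.
Similarly x_{Pike} = 55.75 − 0.25x_{Mesa}.
Plugging x_{Pike} into Mesa's best response: x_{Mesa} = 58 − 0.25(55.75 − 0.25x_{Mesa}) ⇒ 0.9375x_{Mesa} = 44.0625, so x_{Mesa} = 47.
Then x_{Pike} = 55.75 − 0.25·47 = 44.

47, 44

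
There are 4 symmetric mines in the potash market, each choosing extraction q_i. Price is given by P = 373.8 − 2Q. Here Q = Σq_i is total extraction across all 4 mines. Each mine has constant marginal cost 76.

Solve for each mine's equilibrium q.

29.78

A representative mine's profit is π_i = q_i(373.8 − 2Q) − 76q_i, with Q = q_i + Σ_{j≠i} q_j.
First-order condition: 297.8 − 4q_i − 2Σ_{j≠i} q_j = 0.
Imposing symmetry (q_j = q for all j) turns Σ_{j≠i} q_j into 3q, so 297.8 = 10q and q = 29.78.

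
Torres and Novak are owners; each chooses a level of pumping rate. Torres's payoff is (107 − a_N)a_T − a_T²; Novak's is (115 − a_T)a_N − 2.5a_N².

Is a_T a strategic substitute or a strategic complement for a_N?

strategic substitutes

Expanding Torres's payoff: 107a_T − a_Na_T − a_T².
∂π/∂a_T = 107 − a_N − 2a_T = 0, so a_T = 53.5 − 0.5a_N.
The best-response slope da_T/da_N = −0.5 < 0: the reaction function is downward-sloping, so the choices are strategic substitutes.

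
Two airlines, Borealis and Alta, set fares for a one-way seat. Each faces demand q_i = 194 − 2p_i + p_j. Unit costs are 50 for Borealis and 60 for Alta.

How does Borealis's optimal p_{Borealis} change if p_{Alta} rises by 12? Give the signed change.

3

Borealis's profit: π = (p_{Borealis} − 50)(194 − 2p_{Borealis} + p_{Alta}).
∂π/∂p_{Borealis} = 294 − 4p_{Borealis} + p_{Alta} = 0 ⇒ p_{Borealis} = 73.5 + 0.25p_{Alta}.
The reaction-function slope is 0.25, so a 12-unit rise in p_{Alta} moves p_{Borealis} by 0.25 × 12 = 3. Borealis's best response rises — the actions are strategic complements.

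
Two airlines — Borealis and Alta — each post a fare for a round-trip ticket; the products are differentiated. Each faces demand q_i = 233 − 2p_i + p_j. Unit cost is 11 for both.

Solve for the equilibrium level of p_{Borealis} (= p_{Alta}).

Borealis's profit: π = (p_{Borealis} − 11)(233 − 2p_{Borealis} + p_{Alta}).
∂π/∂p_{Borealis} = 255 − 4p_{Borealis} + p_{Alta} = 0 ⇒ p_{Borealis} = 63.75 + 0.25p_{Alta}.
Setting p_{Borealis} = p_{Alta} in the reaction function: p_{Borealis} = 63.75 + 0.25p_{Borealis}, so p_{Borealis} = 63.75 / 0.75 = 85.

85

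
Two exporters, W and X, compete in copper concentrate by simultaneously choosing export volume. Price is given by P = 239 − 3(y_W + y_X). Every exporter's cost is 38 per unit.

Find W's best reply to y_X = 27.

Exporter W's profit: π = y_W(239 − 3(y_W + y_X)) − 38y_W.
∂π/∂y_W = 201 − 6y_W − 3y_X = 0, so y_W = 33.5 − 0.5y_X.
At y_X = 27: y_W = 33.5 − 0.5·27 = 20.

20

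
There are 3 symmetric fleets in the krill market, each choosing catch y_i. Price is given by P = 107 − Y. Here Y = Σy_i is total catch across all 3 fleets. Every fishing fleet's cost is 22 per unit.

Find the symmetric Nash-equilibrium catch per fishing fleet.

A representative fishing fleet's profit is π_i = y_i(107 − Y) − 22y_i, with Y = y_i + Σ_{j≠i} y_j.
First-order condition: 85 − 2y_i − Σ_{j≠i} y_j = 0.
In a symmetric equilibrium every fishing fleet chooses the same y, so Σ_{j≠i} y_j = 2y. The condition becomes 85 − 4y = 0, giving y = 85/4 = 21.25.

21.25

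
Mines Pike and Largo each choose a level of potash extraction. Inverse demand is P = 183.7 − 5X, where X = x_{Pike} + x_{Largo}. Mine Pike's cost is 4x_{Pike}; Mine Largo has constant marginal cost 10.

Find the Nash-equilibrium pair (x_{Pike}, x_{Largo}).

Mine Pike's profit: π = x_{Pike}(183.7 − 5(x_{Pike} + x_{Largo})) − 4x_{Pike}.
∂π/∂x_{Pike} = 179.7 − 10x_{Pike} − 5x_{Largo} = 0, so x_{Pike} = 17.97 − 0.5x_{Largo}.
By the same steps for Largo: x_{Largo} = 17.37 − 0.5x_{Pike}.
Substituting the second reaction function into the first: x_{Pike} = 17.97 − 0.5(17.37 − 0.5x_{Pike}), which gives 0.75x_{Pike} = 9.285 ⇒ x_{Pike} = 12.38.
Then x_{Largo} = 17.37 − 0.5·12.38 = 11.18.

12.38, 11.18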